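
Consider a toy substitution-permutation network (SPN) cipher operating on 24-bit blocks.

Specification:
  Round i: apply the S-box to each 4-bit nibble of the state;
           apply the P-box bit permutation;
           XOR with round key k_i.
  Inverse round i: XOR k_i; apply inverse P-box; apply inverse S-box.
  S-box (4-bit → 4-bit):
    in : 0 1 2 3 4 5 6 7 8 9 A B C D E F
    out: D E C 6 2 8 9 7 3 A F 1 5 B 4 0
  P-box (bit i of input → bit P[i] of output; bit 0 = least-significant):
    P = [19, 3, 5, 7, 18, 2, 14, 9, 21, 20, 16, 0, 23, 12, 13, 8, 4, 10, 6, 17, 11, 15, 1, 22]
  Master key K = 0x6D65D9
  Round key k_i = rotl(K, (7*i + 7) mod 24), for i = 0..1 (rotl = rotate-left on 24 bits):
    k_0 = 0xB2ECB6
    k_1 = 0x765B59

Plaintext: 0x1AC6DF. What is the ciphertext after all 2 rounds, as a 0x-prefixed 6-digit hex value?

s_0 = plaintext = 0x1AC6DF
s_1 = Round(s_0, k_0) = 0x544AE1
s_2 = Round(s_1, k_1) = 0x070FF0

0x070FF0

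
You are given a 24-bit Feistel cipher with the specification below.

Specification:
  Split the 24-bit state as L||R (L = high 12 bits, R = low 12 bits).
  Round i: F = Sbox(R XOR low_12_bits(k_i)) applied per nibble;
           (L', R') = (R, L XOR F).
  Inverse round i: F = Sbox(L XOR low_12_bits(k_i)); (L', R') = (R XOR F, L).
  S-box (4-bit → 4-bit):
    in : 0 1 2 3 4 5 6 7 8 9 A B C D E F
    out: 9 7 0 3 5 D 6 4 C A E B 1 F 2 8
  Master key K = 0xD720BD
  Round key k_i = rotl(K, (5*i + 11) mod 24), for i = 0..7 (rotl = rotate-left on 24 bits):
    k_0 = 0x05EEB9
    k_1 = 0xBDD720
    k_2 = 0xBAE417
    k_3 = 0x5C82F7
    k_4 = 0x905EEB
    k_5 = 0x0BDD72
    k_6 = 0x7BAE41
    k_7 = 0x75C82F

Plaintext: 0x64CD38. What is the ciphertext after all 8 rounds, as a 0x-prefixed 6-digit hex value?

0x6543C3

s_0 = plaintext = 0x64CD38
s_1 = Round(s_0, k_0) = 0xD3858B
s_2 = Round(s_1, k_1) = 0x58BDD3
s_3 = Round(s_2, k_2) = 0xDD3F9E
s_4 = Round(s_3, k_3) = 0xF9E2B9
s_5 = Round(s_4, k_4) = 0x2B9E4E
s_6 = Round(s_5, k_5) = 0xE4E188
s_7 = Round(s_6, k_6) = 0x188654
s_8 = Round(s_7, k_7) = 0x6543C3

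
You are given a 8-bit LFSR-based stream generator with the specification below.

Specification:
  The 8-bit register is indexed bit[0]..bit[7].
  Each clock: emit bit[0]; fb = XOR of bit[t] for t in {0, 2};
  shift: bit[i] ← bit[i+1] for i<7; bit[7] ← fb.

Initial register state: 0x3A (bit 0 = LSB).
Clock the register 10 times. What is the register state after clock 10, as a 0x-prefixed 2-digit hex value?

reg_0 = 0x3A
clock 1: out=0, reg = 0x1D
clock 2: out=1, reg = 0x0E
clock 3: out=0, reg = 0x87
clock 4: out=1, reg = 0x43
clock 5: out=1, reg = 0xA1
clock 6: out=1, reg = 0xD0
clock 7: out=0, reg = 0x68
clock 8: out=0, reg = 0x34
clock 9: out=0, reg = 0x9A
clock 10: out=0, reg = 0x4D

0x4D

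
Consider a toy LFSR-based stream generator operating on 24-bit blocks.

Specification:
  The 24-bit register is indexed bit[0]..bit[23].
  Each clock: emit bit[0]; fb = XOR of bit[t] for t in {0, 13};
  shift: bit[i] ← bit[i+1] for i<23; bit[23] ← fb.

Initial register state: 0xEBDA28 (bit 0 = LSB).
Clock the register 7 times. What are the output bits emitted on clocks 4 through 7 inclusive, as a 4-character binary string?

1010

reg_0 = 0xEBDA28
clock 1: out=0, reg = 0x75ED14
clock 2: out=0, reg = 0xBAF68A
clock 3: out=0, reg = 0xDD7B45
clock 4: out=1, reg = 0x6EBDA2
clock 5: out=0, reg = 0xB75ED1
clock 6: out=1, reg = 0xDBAF68
clock 7: out=0, reg = 0xEDD7B4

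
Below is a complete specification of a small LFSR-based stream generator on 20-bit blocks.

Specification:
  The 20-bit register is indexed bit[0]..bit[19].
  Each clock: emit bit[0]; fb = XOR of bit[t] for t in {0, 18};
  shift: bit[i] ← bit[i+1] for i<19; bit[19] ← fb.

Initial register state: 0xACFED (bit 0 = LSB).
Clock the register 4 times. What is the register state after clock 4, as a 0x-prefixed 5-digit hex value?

reg_0 = 0xACFED
clock 1: out=1, reg = 0xD67F6
clock 2: out=0, reg = 0xEB3FB
clock 3: out=1, reg = 0x759FD
clock 4: out=1, reg = 0x3ACFE

0x3ACFE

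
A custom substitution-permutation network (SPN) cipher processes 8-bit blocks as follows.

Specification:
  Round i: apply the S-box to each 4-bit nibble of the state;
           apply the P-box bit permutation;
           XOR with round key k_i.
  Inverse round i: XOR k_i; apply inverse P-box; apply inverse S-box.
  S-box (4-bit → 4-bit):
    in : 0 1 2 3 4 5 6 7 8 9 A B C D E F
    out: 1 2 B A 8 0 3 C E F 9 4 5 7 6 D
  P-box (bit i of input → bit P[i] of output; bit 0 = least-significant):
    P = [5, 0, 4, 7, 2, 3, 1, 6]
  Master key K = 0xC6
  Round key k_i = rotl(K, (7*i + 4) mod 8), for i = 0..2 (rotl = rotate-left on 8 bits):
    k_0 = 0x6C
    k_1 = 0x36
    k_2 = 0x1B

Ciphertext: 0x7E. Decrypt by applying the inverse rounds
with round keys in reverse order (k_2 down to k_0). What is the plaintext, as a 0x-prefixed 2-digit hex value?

0xED

s_0 = ciphertext = 0x7E
s_1 = InvRound(s_0, k_2) = 0xA6
s_2 = InvRound(s_1, k_1) = 0x57
s_3 = InvRound(s_2, k_0) = 0xED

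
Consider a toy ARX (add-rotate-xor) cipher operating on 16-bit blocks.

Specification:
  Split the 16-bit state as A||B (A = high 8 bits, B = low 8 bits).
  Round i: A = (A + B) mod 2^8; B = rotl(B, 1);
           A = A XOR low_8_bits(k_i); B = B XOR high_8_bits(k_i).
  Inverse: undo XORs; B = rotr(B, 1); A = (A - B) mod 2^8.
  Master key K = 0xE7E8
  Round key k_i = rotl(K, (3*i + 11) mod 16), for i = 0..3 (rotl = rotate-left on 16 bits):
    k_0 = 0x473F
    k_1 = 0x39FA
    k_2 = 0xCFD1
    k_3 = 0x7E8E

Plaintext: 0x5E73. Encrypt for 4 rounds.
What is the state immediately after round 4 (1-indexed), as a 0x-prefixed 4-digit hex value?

s_0 = plaintext = 0x5E73
s_1 = Round(s_0, k_0) = 0xEEA1
s_2 = Round(s_1, k_1) = 0x757A
s_3 = Round(s_2, k_2) = 0x3E3B
s_4 = Round(s_3, k_3) = 0xF708

0xF708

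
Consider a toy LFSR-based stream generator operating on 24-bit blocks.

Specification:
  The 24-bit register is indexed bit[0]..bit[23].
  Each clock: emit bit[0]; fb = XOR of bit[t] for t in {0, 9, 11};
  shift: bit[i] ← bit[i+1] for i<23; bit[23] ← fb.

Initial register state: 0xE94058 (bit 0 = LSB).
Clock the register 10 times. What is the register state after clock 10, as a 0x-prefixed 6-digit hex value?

0x743A50

reg_0 = 0xE94058
clock 1: out=0, reg = 0x74A02C
clock 2: out=0, reg = 0x3A5016
clock 3: out=0, reg = 0x1D280B
clock 4: out=1, reg = 0x0E9405
clock 5: out=1, reg = 0x874A02
clock 6: out=0, reg = 0x43A501
clock 7: out=1, reg = 0xA1D280
clock 8: out=0, reg = 0xD0E940
clock 9: out=0, reg = 0xE874A0
clock 10: out=0, reg = 0x743A50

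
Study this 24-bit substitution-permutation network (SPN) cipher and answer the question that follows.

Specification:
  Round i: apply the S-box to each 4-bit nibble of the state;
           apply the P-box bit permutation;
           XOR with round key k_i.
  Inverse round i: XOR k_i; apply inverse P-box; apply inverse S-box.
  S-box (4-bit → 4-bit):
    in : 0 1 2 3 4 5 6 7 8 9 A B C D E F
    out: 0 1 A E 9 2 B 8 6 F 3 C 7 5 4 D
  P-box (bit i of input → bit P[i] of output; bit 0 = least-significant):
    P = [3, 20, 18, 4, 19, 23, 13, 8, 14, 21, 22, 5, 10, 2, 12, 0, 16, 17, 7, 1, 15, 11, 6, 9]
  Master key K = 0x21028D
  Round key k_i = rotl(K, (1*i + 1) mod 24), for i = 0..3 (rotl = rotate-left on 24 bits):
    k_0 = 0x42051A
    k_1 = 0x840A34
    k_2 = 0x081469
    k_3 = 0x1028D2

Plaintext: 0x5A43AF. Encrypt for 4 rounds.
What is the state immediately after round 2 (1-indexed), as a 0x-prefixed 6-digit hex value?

s_0 = plaintext = 0x5A43AF
s_1 = Round(s_0, k_0) = 0xAD0923
s_2 = Round(s_1, k_1) = 0x71C384
s_3 = Round(s_2, k_2) = 0xE92255
s_4 = Round(s_3, k_3) = 0xA32835

0x71C384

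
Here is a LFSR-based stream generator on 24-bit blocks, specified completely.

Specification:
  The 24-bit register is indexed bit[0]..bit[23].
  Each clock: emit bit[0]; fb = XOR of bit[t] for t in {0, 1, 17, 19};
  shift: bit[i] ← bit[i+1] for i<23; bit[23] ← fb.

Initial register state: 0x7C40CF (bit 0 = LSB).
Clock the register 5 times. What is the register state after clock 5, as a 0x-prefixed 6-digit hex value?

0xCBE206

reg_0 = 0x7C40CF
clock 1: out=1, reg = 0xBE2067
clock 2: out=1, reg = 0x5F1033
clock 3: out=1, reg = 0x2F8819
clock 4: out=1, reg = 0x97C40C
clock 5: out=0, reg = 0xCBE206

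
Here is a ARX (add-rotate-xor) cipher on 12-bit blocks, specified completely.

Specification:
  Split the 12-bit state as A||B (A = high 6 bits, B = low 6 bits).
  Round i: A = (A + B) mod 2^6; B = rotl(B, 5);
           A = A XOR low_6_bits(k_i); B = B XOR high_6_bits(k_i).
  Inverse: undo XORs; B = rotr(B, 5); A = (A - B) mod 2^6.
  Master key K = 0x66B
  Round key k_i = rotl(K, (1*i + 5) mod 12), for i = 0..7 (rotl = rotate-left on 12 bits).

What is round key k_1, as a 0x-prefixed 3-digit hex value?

K = 0x66B
k_0 = rotl(K, (1*0+5) mod 12) = rotl(K, 5) = 0xD6C
k_1 = rotl(K, (1*1+5) mod 12) = rotl(K, 6) = 0xAD9

0xAD9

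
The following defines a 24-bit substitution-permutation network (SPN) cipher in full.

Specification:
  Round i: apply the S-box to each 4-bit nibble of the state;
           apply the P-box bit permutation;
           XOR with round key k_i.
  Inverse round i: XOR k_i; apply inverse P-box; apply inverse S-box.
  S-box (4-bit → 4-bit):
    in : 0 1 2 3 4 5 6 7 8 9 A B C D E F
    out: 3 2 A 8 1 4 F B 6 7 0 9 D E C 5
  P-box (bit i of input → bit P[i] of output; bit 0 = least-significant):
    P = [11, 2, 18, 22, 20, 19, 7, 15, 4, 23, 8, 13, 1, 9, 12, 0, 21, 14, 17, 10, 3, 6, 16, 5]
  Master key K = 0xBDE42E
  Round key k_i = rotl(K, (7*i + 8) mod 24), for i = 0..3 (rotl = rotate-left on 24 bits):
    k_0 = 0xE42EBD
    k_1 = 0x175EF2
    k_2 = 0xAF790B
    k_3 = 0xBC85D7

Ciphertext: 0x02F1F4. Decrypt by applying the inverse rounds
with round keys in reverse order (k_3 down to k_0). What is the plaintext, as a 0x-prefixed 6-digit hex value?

0x2B7245

s_0 = ciphertext = 0x02F1F4
s_1 = InvRound(s_0, k_3) = 0x36C205
s_2 = InvRound(s_1, k_2) = 0xFA9D70
s_3 = InvRound(s_2, k_1) = 0x5008DE
s_4 = InvRound(s_3, k_0) = 0x2B7245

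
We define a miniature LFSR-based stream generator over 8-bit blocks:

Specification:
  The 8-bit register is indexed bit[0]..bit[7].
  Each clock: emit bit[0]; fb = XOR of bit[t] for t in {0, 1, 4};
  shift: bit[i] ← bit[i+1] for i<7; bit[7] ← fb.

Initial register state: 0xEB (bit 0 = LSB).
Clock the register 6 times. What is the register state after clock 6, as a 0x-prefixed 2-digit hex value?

reg_0 = 0xEB
clock 1: out=1, reg = 0x75
clock 2: out=1, reg = 0x3A
clock 3: out=0, reg = 0x1D
clock 4: out=1, reg = 0x0E
clock 5: out=0, reg = 0x87
clock 6: out=1, reg = 0x43

0x43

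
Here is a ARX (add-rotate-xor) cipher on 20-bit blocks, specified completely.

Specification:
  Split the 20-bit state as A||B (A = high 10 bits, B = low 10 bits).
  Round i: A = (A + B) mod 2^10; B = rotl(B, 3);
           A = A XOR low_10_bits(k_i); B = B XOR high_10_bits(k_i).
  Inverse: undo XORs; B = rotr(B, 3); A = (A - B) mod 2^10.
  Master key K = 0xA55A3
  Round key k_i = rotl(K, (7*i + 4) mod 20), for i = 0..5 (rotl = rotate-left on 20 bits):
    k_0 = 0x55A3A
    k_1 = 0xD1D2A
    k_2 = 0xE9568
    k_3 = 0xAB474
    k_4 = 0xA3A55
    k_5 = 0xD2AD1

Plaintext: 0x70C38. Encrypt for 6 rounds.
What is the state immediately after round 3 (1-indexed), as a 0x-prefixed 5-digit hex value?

0x06C12

s_0 = plaintext = 0x70C38
s_1 = Round(s_0, k_0) = 0xF0496
s_2 = Round(s_1, k_1) = 0x5F7F6
s_3 = Round(s_2, k_2) = 0x06C12
s_4 = Round(s_3, k_3) = 0x1663D
s_5 = Round(s_4, k_4) = 0x30F62
s_6 = Round(s_5, k_5) = 0xBD05C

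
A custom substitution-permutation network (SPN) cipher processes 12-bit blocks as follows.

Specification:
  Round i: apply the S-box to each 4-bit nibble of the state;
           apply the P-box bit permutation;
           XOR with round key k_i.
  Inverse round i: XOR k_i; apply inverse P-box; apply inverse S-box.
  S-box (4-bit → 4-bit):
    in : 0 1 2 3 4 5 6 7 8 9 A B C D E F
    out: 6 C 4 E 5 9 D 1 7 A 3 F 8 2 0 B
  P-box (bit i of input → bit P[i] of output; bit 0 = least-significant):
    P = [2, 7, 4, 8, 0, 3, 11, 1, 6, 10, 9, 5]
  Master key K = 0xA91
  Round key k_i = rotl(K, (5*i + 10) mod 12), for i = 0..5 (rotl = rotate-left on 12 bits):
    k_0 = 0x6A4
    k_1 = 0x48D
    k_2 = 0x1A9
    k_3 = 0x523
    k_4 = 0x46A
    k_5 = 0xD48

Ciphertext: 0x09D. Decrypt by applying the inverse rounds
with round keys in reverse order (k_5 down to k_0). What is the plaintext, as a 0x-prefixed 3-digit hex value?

0x9E6

s_0 = ciphertext = 0x09D
s_1 = InvRound(s_0, k_5) = 0xA4B
s_2 = InvRound(s_1, k_4) = 0x34E
s_3 = InvRound(s_2, k_3) = 0xBA7
s_4 = InvRound(s_3, k_2) = 0x237
s_5 = InvRound(s_4, k_1) = 0x390
s_6 = InvRound(s_5, k_0) = 0x9E6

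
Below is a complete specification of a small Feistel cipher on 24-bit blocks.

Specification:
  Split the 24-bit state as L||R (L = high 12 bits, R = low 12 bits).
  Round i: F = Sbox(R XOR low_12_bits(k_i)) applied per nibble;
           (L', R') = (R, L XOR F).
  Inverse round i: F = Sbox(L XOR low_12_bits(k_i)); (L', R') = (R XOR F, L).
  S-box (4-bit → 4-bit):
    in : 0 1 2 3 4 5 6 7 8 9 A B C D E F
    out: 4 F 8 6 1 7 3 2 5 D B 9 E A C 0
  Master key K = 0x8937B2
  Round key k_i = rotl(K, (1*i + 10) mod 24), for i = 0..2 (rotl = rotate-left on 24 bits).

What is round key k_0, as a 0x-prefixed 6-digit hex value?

0xDECA24

K = 0x8937B2
k_0 = rotl(K, (1*0+10) mod 24) = rotl(K, 10) = 0xDECA24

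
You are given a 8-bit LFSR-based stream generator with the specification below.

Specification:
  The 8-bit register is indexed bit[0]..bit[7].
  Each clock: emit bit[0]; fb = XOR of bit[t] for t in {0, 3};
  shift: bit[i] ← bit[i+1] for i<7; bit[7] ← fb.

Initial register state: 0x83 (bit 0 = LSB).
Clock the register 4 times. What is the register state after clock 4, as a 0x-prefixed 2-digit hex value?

0x38

reg_0 = 0x83
clock 1: out=1, reg = 0xC1
clock 2: out=1, reg = 0xE0
clock 3: out=0, reg = 0x70
clock 4: out=0, reg = 0x38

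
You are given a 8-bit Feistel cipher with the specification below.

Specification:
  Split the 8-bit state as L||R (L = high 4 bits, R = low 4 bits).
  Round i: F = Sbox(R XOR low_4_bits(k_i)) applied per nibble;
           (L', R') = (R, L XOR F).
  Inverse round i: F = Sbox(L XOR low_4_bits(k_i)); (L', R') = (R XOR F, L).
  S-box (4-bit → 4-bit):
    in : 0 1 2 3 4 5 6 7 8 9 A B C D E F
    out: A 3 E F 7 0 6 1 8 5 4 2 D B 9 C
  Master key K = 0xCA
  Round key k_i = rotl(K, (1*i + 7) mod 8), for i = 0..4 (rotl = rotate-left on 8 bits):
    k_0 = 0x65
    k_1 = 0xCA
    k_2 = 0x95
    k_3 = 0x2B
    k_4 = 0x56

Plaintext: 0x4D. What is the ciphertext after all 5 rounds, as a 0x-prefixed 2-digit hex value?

0x22

s_0 = plaintext = 0x4D
s_1 = Round(s_0, k_0) = 0xDC
s_2 = Round(s_1, k_1) = 0xCB
s_3 = Round(s_2, k_2) = 0xB5
s_4 = Round(s_3, k_3) = 0x52
s_5 = Round(s_4, k_4) = 0x22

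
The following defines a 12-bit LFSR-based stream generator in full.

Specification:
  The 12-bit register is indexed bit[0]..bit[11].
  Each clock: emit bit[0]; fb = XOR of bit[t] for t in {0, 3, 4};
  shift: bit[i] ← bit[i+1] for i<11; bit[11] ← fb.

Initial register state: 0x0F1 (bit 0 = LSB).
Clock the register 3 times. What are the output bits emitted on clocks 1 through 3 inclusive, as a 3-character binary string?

reg_0 = 0x0F1
clock 1: out=1, reg = 0x078
clock 2: out=0, reg = 0x03C
clock 3: out=0, reg = 0x01E

100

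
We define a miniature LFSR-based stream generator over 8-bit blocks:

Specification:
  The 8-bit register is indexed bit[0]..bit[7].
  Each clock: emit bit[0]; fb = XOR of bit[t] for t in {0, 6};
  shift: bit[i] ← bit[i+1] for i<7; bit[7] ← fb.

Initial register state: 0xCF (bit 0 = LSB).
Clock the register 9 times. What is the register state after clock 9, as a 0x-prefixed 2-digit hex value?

0x1E

reg_0 = 0xCF
clock 1: out=1, reg = 0x67
clock 2: out=1, reg = 0x33
clock 3: out=1, reg = 0x99
clock 4: out=1, reg = 0xCC
clock 5: out=0, reg = 0xE6
clock 6: out=0, reg = 0xF3
clock 7: out=1, reg = 0x79
clock 8: out=1, reg = 0x3C
clock 9: out=0, reg = 0x1E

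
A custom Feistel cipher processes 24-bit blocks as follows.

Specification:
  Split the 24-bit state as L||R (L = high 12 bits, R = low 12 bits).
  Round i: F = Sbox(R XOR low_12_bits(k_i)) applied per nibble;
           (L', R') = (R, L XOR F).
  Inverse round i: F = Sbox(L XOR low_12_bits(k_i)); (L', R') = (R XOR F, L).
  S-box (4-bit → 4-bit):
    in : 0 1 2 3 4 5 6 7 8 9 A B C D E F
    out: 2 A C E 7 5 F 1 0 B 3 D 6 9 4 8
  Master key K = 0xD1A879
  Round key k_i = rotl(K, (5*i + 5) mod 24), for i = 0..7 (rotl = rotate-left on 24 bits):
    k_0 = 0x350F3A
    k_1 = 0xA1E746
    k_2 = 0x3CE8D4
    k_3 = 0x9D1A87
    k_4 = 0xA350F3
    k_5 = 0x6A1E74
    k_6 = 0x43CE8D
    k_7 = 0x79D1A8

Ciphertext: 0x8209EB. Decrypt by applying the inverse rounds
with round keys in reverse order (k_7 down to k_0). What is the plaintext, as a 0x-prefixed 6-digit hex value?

s_0 = ciphertext = 0x8209EB
s_1 = InvRound(s_0, k_7) = 0x2EB820
s_2 = InvRound(s_1, k_6) = 0xEDF2EB
s_3 = InvRound(s_2, k_5) = 0x0D6EDF
s_4 = InvRound(s_3, k_4) = 0xC1A0D6
s_5 = InvRound(s_4, k_3) = 0xF6FC1A
s_6 = InvRound(s_5, k_2) = 0xDC7F6F
s_7 = InvRound(s_6, k_1) = 0xC65DC7
s_8 = InvRound(s_7, k_0) = 0x39FC65

0x39FC65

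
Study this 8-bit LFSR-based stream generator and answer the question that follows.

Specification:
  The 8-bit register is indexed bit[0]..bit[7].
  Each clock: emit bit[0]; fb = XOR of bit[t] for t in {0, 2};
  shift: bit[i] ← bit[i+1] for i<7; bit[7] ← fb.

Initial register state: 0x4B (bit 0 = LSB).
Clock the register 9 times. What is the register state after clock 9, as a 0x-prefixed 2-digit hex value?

reg_0 = 0x4B
clock 1: out=1, reg = 0xA5
clock 2: out=1, reg = 0x52
clock 3: out=0, reg = 0x29
clock 4: out=1, reg = 0x94
clock 5: out=0, reg = 0xCA
clock 6: out=0, reg = 0x65
clock 7: out=1, reg = 0x32
clock 8: out=0, reg = 0x19
clock 9: out=1, reg = 0x8C

0x8C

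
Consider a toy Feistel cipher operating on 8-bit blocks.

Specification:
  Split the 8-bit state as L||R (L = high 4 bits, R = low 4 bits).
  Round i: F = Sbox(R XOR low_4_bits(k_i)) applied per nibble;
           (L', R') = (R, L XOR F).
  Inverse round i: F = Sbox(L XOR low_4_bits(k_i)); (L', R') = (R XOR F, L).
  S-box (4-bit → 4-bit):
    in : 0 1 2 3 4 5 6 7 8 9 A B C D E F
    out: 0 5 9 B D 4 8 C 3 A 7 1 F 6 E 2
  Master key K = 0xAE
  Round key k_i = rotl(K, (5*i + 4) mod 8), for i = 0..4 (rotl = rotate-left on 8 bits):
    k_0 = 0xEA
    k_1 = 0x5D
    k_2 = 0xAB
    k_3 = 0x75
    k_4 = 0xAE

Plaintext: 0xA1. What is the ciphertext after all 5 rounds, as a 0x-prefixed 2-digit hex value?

s_0 = plaintext = 0xA1
s_1 = Round(s_0, k_0) = 0x1B
s_2 = Round(s_1, k_1) = 0xB9
s_3 = Round(s_2, k_2) = 0x92
s_4 = Round(s_3, k_3) = 0x25
s_5 = Round(s_4, k_4) = 0x53

0x53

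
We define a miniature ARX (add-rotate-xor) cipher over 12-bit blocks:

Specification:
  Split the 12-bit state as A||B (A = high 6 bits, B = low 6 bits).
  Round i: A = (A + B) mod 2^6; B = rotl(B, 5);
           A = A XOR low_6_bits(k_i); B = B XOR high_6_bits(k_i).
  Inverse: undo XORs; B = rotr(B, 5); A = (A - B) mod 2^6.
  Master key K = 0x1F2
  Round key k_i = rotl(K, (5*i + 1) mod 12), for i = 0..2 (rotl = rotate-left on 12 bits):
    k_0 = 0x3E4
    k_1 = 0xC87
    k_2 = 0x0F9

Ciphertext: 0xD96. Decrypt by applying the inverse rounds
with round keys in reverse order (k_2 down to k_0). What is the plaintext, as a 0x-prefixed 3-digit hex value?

0x5FF

s_0 = ciphertext = 0xD96
s_1 = InvRound(s_0, k_2) = 0x96A
s_2 = InvRound(s_1, k_1) = 0xCB0
s_3 = InvRound(s_2, k_0) = 0x5FF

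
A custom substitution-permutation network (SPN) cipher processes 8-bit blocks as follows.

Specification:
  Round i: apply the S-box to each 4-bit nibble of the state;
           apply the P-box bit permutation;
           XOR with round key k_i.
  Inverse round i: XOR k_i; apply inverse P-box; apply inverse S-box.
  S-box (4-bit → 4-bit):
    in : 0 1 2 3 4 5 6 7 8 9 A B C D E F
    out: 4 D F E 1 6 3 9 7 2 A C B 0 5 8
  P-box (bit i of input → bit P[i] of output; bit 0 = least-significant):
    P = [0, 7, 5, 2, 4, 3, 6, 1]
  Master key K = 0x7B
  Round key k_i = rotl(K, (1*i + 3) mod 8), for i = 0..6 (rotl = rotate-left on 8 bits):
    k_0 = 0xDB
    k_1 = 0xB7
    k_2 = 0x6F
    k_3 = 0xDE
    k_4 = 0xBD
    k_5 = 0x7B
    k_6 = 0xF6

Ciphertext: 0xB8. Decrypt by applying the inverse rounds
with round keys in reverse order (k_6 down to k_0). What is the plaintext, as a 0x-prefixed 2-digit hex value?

0x21

s_0 = ciphertext = 0xB8
s_1 = InvRound(s_0, k_6) = 0x3F
s_2 = InvRound(s_1, k_5) = 0x0F
s_3 = InvRound(s_2, k_4) = 0x75
s_4 = InvRound(s_3, k_3) = 0xA8
s_5 = InvRound(s_4, k_2) = 0xBC
s_6 = InvRound(s_5, k_1) = 0xA4
s_7 = InvRound(s_6, k_0) = 0x21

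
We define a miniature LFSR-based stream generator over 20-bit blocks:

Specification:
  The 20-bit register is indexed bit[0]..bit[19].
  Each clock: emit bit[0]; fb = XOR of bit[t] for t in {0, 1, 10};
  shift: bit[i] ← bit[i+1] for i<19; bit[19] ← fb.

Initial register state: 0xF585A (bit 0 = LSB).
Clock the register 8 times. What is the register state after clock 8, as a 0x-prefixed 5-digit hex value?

reg_0 = 0xF585A
clock 1: out=0, reg = 0xFAC2D
clock 2: out=1, reg = 0x7D616
clock 3: out=0, reg = 0x3EB0B
clock 4: out=1, reg = 0x1F585
clock 5: out=1, reg = 0x0FAC2
clock 6: out=0, reg = 0x87D61
clock 7: out=1, reg = 0x43EB0
clock 8: out=0, reg = 0xA1F58

0xA1F58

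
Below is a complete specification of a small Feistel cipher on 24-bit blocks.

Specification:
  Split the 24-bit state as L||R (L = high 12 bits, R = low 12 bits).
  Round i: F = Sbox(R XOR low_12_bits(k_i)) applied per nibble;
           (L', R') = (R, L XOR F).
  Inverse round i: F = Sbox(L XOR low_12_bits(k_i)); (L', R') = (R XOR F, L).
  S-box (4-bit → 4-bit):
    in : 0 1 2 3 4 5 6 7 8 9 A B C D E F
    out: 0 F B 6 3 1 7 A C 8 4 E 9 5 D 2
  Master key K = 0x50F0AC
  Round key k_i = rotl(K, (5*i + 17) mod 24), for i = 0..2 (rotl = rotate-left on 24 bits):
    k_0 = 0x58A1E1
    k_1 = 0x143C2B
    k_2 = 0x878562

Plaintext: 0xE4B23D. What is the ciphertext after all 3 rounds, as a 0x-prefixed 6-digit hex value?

0x155B78

s_0 = plaintext = 0xE4B23D
s_1 = Round(s_0, k_0) = 0x23D812
s_2 = Round(s_1, k_1) = 0x812155
s_3 = Round(s_2, k_2) = 0x155B78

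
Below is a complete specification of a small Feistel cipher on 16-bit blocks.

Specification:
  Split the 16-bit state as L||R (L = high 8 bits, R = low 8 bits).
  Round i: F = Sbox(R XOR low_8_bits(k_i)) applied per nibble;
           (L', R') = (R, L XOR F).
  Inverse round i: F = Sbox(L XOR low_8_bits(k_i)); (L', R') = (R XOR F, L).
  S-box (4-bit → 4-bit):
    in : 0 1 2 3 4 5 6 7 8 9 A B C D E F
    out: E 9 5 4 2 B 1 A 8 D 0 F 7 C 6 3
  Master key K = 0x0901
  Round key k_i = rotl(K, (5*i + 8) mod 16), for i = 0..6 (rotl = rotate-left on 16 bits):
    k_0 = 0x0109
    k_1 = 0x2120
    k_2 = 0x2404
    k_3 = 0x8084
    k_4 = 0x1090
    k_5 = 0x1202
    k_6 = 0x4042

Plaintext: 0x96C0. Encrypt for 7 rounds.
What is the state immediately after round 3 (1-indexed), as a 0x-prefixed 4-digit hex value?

0xBF14

s_0 = plaintext = 0x96C0
s_1 = Round(s_0, k_0) = 0xC0EB
s_2 = Round(s_1, k_1) = 0xEBBF
s_3 = Round(s_2, k_2) = 0xBF14
s_4 = Round(s_3, k_3) = 0x1461
s_5 = Round(s_4, k_4) = 0x612D
s_6 = Round(s_5, k_5) = 0x2D32
s_7 = Round(s_6, k_6) = 0x3283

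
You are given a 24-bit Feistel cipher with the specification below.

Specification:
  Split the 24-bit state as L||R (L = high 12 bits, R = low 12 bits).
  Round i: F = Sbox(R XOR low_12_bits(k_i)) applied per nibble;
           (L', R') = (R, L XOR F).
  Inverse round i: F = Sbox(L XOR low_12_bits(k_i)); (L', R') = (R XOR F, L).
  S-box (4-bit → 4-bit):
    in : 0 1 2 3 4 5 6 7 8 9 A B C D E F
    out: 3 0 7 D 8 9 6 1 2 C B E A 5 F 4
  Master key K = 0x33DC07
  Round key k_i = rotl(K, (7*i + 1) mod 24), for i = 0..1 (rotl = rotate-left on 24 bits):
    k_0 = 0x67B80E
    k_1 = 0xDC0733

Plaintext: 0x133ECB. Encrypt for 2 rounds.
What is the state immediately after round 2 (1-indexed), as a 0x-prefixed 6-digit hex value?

0x79AD77

s_0 = plaintext = 0x133ECB
s_1 = Round(s_0, k_0) = 0xECB79A
s_2 = Round(s_1, k_1) = 0x79AD77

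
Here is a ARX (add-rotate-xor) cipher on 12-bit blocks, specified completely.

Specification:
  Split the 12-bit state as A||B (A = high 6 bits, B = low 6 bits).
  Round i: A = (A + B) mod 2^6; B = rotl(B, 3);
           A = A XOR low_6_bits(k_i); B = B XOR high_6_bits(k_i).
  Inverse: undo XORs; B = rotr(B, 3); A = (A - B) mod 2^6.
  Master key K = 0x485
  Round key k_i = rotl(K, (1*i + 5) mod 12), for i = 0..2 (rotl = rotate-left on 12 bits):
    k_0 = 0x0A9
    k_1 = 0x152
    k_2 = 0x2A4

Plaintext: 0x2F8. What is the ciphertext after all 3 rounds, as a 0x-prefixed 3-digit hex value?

0x3A7

s_0 = plaintext = 0x2F8
s_1 = Round(s_0, k_0) = 0xA85
s_2 = Round(s_1, k_1) = 0xF6D
s_3 = Round(s_2, k_2) = 0x3A7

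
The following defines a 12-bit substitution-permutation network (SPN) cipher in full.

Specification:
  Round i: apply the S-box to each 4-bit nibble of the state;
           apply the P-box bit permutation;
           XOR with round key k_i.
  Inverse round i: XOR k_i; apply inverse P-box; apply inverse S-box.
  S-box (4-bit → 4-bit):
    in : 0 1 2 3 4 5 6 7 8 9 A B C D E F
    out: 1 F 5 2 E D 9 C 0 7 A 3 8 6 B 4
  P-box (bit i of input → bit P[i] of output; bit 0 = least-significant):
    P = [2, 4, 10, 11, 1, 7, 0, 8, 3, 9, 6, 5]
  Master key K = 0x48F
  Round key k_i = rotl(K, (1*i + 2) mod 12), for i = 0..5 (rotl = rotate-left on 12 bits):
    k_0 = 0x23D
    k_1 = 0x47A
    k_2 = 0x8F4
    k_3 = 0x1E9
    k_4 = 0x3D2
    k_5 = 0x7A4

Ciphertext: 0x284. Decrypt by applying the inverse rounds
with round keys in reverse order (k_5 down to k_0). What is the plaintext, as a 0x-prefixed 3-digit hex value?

s_0 = ciphertext = 0x284
s_1 = InvRound(s_0, k_5) = 0xCCF
s_2 = InvRound(s_1, k_4) = 0xB71
s_3 = InvRound(s_2, k_3) = 0xB3A
s_4 = InvRound(s_3, k_2) = 0x9E0
s_5 = InvRound(s_4, k_1) = 0x0E4
s_6 = InvRound(s_5, k_0) = 0x9D3

0x9D3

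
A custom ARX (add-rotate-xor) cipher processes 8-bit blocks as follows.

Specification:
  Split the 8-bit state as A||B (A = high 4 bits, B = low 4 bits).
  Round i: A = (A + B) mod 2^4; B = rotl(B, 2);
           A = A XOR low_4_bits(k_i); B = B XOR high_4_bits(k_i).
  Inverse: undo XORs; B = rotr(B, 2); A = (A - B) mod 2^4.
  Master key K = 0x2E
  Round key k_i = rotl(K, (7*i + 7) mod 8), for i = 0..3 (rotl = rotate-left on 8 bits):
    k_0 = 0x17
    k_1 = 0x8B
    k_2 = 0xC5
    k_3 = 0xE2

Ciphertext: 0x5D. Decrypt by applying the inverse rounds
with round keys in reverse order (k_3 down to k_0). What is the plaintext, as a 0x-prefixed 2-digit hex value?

s_0 = ciphertext = 0x5D
s_1 = InvRound(s_0, k_3) = 0xBC
s_2 = InvRound(s_1, k_2) = 0xE0
s_3 = InvRound(s_2, k_1) = 0x32
s_4 = InvRound(s_3, k_0) = 0x8C

0x8C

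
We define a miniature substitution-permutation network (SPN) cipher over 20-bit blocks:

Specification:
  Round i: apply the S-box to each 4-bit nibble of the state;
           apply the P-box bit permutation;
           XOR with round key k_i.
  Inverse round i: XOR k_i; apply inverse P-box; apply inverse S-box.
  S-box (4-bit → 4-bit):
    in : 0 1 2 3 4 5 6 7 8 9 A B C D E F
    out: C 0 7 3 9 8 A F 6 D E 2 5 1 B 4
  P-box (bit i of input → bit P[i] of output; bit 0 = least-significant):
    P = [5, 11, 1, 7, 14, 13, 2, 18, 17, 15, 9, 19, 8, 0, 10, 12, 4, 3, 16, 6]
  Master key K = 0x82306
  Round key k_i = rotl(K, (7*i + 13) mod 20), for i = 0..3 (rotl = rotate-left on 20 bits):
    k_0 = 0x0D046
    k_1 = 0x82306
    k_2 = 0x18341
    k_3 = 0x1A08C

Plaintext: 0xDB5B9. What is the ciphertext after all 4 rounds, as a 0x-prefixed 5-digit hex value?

s_0 = plaintext = 0xDB5B9
s_1 = Round(s_0, k_0) = 0x8F0F5
s_2 = Round(s_1, k_1) = 0x1258A
s_3 = Round(s_2, k_2) = 0x9AEC6
s_4 = Round(s_3, k_3) = 0xA7C59

0xA7C59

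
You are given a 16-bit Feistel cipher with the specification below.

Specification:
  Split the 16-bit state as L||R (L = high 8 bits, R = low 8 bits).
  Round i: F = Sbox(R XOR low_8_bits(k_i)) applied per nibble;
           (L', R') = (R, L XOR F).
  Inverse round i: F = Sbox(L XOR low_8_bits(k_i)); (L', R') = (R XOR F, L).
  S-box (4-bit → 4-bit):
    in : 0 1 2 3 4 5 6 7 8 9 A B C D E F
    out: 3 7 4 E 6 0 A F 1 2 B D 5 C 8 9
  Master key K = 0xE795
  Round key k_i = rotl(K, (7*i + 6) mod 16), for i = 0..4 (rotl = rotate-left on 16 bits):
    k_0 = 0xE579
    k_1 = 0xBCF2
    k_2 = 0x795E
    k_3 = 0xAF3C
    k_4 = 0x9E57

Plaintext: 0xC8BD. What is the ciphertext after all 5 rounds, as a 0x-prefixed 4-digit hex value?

0x498C

s_0 = plaintext = 0xC8BD
s_1 = Round(s_0, k_0) = 0xBD9E
s_2 = Round(s_1, k_1) = 0x9E18
s_3 = Round(s_2, k_2) = 0x18F4
s_4 = Round(s_3, k_3) = 0xF449
s_5 = Round(s_4, k_4) = 0x498C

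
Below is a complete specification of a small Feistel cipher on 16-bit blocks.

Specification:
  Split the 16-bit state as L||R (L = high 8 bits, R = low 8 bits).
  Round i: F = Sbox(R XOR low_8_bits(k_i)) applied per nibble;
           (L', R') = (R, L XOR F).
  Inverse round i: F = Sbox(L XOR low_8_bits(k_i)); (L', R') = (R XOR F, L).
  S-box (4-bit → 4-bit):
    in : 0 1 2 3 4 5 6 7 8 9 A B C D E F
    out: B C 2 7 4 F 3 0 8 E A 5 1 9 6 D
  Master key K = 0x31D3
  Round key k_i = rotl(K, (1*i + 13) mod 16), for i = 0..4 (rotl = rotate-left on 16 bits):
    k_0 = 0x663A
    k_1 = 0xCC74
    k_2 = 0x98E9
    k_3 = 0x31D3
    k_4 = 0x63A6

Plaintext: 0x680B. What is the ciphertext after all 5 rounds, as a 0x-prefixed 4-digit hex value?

0xCEB2

s_0 = plaintext = 0x680B
s_1 = Round(s_0, k_0) = 0x0B14
s_2 = Round(s_1, k_1) = 0x1430
s_3 = Round(s_2, k_2) = 0x308A
s_4 = Round(s_3, k_3) = 0x8ACE
s_5 = Round(s_4, k_4) = 0xCEB2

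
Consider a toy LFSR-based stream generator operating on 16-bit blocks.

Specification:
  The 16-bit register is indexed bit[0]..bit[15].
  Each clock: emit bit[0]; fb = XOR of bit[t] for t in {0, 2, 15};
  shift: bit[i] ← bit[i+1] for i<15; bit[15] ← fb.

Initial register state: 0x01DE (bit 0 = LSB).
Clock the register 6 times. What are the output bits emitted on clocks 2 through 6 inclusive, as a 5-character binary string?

reg_0 = 0x01DE
clock 1: out=0, reg = 0x80EF
clock 2: out=1, reg = 0xC077
clock 3: out=1, reg = 0xE03B
clock 4: out=1, reg = 0x701D
clock 5: out=1, reg = 0x380E
clock 6: out=0, reg = 0x9C07

11110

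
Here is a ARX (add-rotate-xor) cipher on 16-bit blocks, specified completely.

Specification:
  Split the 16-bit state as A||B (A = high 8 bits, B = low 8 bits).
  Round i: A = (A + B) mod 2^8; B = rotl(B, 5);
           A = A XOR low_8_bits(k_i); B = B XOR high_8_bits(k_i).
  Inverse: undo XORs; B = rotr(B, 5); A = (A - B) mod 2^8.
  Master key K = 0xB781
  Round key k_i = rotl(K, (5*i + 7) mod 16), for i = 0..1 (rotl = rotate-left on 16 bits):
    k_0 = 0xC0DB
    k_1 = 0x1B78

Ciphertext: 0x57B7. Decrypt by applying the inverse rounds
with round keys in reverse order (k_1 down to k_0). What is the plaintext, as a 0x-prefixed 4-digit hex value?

0xE42D

s_0 = ciphertext = 0x57B7
s_1 = InvRound(s_0, k_1) = 0xCA65
s_2 = InvRound(s_1, k_0) = 0xE42D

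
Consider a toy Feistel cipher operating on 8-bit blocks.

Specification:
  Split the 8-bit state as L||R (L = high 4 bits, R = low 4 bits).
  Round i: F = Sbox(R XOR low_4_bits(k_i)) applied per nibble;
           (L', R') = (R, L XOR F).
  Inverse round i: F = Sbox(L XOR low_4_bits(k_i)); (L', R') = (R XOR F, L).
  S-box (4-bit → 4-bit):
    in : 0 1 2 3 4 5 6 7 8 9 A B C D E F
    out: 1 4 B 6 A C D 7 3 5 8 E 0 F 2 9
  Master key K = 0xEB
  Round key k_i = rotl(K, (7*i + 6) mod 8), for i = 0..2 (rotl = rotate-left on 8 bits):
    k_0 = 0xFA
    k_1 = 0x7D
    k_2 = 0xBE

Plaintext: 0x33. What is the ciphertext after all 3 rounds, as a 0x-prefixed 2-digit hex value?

s_0 = plaintext = 0x33
s_1 = Round(s_0, k_0) = 0x36
s_2 = Round(s_1, k_1) = 0x6D
s_3 = Round(s_2, k_2) = 0xD0

0xD0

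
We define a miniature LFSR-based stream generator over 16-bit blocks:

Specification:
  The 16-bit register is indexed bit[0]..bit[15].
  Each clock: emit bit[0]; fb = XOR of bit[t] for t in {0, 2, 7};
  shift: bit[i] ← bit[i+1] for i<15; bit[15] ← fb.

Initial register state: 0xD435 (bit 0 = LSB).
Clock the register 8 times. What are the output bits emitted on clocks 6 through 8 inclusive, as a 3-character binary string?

reg_0 = 0xD435
clock 1: out=1, reg = 0x6A1A
clock 2: out=0, reg = 0x350D
clock 3: out=1, reg = 0x1A86
clock 4: out=0, reg = 0x0D43
clock 5: out=1, reg = 0x86A1
clock 6: out=1, reg = 0x4350
clock 7: out=0, reg = 0x21A8
clock 8: out=0, reg = 0x90D4

100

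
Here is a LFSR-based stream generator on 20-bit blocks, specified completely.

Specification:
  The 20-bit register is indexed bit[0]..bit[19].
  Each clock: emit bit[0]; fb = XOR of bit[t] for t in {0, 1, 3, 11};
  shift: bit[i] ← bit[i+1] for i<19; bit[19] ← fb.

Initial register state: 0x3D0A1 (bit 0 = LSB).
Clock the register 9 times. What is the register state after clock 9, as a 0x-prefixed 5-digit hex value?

reg_0 = 0x3D0A1
clock 1: out=1, reg = 0x9E850
clock 2: out=0, reg = 0xCF428
clock 3: out=0, reg = 0xE7A14
clock 4: out=0, reg = 0xF3D0A
clock 5: out=0, reg = 0xF9E85
clock 6: out=1, reg = 0x7CF42
clock 7: out=0, reg = 0x3E7A1
clock 8: out=1, reg = 0x9F3D0
clock 9: out=0, reg = 0x4F9E8

0x4F9E8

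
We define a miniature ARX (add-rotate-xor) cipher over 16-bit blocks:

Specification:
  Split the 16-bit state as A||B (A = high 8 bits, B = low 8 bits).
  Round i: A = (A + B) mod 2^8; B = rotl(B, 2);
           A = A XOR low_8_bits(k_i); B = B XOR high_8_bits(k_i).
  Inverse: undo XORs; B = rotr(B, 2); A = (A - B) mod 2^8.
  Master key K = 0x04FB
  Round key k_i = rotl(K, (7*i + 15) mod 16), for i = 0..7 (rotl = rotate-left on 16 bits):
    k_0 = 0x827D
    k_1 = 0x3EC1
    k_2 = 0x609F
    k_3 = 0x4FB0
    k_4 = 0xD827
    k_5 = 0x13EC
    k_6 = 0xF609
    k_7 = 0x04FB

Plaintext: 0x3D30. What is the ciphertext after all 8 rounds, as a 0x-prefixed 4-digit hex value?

0xAC65

s_0 = plaintext = 0x3D30
s_1 = Round(s_0, k_0) = 0x1042
s_2 = Round(s_1, k_1) = 0x9337
s_3 = Round(s_2, k_2) = 0x55BC
s_4 = Round(s_3, k_3) = 0xA1BD
s_5 = Round(s_4, k_4) = 0x792E
s_6 = Round(s_5, k_5) = 0x4BAB
s_7 = Round(s_6, k_6) = 0xFF58
s_8 = Round(s_7, k_7) = 0xAC65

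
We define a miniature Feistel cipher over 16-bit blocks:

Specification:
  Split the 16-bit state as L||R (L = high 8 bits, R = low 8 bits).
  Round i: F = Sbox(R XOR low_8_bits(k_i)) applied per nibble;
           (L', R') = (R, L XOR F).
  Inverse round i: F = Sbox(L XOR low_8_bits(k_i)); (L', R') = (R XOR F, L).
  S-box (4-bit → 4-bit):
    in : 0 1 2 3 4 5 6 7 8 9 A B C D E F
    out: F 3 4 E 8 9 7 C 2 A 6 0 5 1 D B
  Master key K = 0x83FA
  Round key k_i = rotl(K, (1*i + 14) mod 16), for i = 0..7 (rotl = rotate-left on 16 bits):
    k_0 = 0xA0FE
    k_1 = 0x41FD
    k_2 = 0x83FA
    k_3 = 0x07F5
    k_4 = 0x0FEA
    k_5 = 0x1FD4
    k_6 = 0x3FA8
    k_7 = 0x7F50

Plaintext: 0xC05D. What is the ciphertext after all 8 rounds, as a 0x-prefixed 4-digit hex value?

s_0 = plaintext = 0xC05D
s_1 = Round(s_0, k_0) = 0x5DAE
s_2 = Round(s_1, k_1) = 0xAEC3
s_3 = Round(s_2, k_2) = 0xC344
s_4 = Round(s_3, k_3) = 0x44C0
s_5 = Round(s_4, k_4) = 0xC002
s_6 = Round(s_5, k_5) = 0x02D7
s_7 = Round(s_6, k_6) = 0xD7C9
s_8 = Round(s_7, k_7) = 0xC97D

0xC97D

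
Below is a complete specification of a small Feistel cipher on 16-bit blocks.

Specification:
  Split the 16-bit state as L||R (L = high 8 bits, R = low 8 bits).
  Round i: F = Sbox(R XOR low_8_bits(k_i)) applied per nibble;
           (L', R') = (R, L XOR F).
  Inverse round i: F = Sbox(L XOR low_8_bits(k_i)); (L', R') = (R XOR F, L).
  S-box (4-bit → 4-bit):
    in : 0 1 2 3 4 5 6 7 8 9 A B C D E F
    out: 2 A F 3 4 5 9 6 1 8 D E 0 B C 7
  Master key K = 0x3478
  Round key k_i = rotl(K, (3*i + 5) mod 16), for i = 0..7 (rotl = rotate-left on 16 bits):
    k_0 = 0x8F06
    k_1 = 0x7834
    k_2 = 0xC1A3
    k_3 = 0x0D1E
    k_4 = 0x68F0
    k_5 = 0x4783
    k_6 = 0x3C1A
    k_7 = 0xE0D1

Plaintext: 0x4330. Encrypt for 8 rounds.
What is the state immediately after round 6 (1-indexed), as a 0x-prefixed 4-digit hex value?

s_0 = plaintext = 0x4330
s_1 = Round(s_0, k_0) = 0x307A
s_2 = Round(s_1, k_1) = 0x7A7C
s_3 = Round(s_2, k_2) = 0x7CCD
s_4 = Round(s_3, k_3) = 0xCDCF
s_5 = Round(s_4, k_4) = 0xCFFA
s_6 = Round(s_5, k_5) = 0xFAA7
s_7 = Round(s_6, k_6) = 0xA711
s_8 = Round(s_7, k_7) = 0x11A5

0xFAA7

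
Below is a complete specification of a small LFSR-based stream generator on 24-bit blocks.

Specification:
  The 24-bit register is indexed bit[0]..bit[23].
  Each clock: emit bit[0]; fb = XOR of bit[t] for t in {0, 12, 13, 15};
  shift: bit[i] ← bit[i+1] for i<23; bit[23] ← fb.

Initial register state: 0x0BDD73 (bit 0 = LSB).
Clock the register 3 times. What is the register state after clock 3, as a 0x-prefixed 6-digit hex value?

0xE17BAE

reg_0 = 0x0BDD73
clock 1: out=1, reg = 0x85EEB9
clock 2: out=1, reg = 0xC2F75C
clock 3: out=0, reg = 0xE17BAE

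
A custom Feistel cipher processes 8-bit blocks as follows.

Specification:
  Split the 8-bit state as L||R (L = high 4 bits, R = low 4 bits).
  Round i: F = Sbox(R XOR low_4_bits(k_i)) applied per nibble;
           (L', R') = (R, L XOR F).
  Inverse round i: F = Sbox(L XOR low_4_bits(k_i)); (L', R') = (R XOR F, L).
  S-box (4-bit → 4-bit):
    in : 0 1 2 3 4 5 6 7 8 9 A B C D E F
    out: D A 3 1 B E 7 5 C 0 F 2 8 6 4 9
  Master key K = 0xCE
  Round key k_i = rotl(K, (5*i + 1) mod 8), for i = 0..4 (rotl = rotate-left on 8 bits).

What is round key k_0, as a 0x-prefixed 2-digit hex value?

0x9D

K = 0xCE
k_0 = rotl(K, (5*0+1) mod 8) = rotl(K, 1) = 0x9D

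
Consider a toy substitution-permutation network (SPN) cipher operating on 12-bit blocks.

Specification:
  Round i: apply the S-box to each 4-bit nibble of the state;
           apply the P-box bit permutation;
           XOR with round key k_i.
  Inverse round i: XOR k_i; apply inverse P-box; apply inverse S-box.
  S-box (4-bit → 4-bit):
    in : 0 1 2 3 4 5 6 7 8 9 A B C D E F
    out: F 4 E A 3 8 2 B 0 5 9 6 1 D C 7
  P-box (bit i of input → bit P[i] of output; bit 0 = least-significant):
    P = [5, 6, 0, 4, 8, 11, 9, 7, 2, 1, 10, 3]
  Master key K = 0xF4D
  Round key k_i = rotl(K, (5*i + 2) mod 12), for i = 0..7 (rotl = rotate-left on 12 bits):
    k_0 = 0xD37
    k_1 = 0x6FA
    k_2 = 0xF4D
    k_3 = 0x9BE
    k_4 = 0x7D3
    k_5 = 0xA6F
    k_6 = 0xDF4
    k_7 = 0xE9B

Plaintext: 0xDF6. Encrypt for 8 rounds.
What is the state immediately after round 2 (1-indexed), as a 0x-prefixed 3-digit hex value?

0xB31

s_0 = plaintext = 0xDF6
s_1 = Round(s_0, k_0) = 0x27B
s_2 = Round(s_1, k_1) = 0xB31
s_3 = Round(s_2, k_2) = 0x3CE
s_4 = Round(s_3, k_3) = 0x8A5
s_5 = Round(s_4, k_4) = 0x643
s_6 = Round(s_5, k_5) = 0x33D
s_7 = Round(s_6, k_6) = 0x54F
s_8 = Round(s_7, k_7) = 0x7F2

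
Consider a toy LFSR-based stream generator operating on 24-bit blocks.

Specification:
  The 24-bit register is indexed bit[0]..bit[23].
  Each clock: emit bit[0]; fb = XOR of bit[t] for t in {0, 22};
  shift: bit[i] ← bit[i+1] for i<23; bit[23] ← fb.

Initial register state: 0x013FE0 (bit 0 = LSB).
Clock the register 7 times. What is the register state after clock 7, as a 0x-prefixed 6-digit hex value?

reg_0 = 0x013FE0
clock 1: out=0, reg = 0x009FF0
clock 2: out=0, reg = 0x004FF8
clock 3: out=0, reg = 0x0027FC
clock 4: out=0, reg = 0x0013FE
clock 5: out=0, reg = 0x0009FF
clock 6: out=1, reg = 0x8004FF
clock 7: out=1, reg = 0xC0027F

0xC0027F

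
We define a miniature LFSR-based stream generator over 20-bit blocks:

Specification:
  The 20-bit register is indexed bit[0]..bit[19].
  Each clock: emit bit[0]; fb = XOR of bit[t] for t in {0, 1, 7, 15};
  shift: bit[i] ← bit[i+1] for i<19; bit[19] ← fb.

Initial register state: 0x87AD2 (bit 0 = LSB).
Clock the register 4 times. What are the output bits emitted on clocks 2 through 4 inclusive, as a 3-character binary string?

reg_0 = 0x87AD2
clock 1: out=0, reg = 0x43D69
clock 2: out=1, reg = 0xA1EB4
clock 3: out=0, reg = 0xD0F5A
clock 4: out=0, reg = 0xE87AD

100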